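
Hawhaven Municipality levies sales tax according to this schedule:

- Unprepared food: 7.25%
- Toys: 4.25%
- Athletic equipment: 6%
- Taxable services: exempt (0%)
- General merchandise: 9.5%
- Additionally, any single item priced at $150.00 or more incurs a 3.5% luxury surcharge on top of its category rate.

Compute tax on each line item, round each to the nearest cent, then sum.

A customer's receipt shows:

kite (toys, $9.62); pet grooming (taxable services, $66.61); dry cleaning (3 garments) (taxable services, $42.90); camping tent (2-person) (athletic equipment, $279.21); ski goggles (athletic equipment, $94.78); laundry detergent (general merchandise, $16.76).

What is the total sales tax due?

$34.21

Kite $9.62: toys → 4.25% → $0.41
Pet grooming $66.61: taxable services → 0% → $0.00
Dry cleaning (3 garments) $42.90: taxable services → 0% → $0.00
Camping tent (2-person) $279.21: athletic equipment → 6% + 3.5% surcharge = 9.5% → $26.52
Ski goggles $94.78: athletic equipment → 6% → $5.69
Laundry detergent $16.76: general merchandise → 9.5% → $1.59
Total tax = $0.41 + $26.52 + $5.69 + $1.59 = $34.21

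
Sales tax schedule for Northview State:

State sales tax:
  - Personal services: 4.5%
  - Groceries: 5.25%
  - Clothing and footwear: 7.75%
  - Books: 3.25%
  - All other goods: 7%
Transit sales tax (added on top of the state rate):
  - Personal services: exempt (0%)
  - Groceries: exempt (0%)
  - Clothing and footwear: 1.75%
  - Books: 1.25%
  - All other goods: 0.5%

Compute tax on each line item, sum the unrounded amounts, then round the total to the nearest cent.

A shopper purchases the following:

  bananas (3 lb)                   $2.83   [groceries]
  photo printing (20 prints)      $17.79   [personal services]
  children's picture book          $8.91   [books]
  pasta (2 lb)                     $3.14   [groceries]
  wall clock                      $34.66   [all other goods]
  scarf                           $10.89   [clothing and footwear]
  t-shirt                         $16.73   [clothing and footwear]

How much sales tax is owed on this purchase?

$6.74

Bananas (3 lb) $2.83: groceries → 5.25% + 0% transit = 5.25% → $0.148575
Photo printing (20 prints) $17.79: personal services → 4.5% + 0% transit = 4.5% → $0.80055
Children's picture book $8.91: books → 3.25% + 1.25% transit = 4.5% → $0.40095
Pasta (2 lb) $3.14: groceries → 5.25% + 0% transit = 5.25% → $0.16485
Wall clock $34.66: all other goods → 7% + 0.5% transit = 7.5% → $2.5995
Scarf $10.89: clothing and footwear → 7.75% + 1.75% transit = 9.5% → $1.03455
T-shirt $16.73: clothing and footwear → 7.75% + 1.75% transit = 9.5% → $1.58935
Unrounded tax sum = $6.738325 → $6.74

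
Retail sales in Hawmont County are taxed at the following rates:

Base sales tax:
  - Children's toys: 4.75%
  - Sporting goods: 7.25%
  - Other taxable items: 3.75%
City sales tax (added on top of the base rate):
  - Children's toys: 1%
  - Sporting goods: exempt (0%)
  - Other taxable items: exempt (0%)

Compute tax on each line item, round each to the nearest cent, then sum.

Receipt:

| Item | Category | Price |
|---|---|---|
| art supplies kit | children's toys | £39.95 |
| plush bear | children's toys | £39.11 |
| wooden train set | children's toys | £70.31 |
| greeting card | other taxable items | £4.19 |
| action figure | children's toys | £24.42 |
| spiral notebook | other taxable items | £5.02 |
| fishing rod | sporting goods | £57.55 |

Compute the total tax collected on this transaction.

£14.51

Art supplies kit £39.95: children's toys → 4.75% + 1% city = 5.75% → £2.30
Plush bear £39.11: children's toys → 4.75% + 1% city = 5.75% → £2.25
Wooden train set £70.31: children's toys → 4.75% + 1% city = 5.75% → £4.04
Greeting card £4.19: other taxable items → 3.75% + 0% city = 3.75% → £0.16
Action figure £24.42: children's toys → 4.75% + 1% city = 5.75% → £1.40
Spiral notebook £5.02: other taxable items → 3.75% + 0% city = 3.75% → £0.19
Fishing rod £57.55: sporting goods → 7.25% + 0% city = 7.25% → £4.17
Total tax = £2.30 + £2.25 + £4.04 + £0.16 + £1.40 + £0.19 + £4.17 = £14.51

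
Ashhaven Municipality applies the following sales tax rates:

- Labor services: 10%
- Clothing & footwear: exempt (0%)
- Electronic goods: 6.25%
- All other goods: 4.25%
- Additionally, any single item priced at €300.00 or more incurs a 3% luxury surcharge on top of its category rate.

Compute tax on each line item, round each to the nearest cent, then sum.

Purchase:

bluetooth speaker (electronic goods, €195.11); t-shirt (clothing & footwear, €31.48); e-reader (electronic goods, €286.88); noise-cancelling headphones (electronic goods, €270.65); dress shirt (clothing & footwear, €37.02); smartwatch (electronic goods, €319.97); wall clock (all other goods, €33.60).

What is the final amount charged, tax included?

Bluetooth speaker €195.11: electronic goods → 6.25% → €12.19
T-shirt €31.48: clothing & footwear → 0% → €0.00
E-reader €286.88: electronic goods → 6.25% → €17.93
Noise-cancelling headphones €270.65: electronic goods → 6.25% → €16.92
Dress shirt €37.02: clothing & footwear → 0% → €0.00
Smartwatch €319.97: electronic goods → 6.25% + 3% surcharge = 9.25% → €29.60
Wall clock €33.60: all other goods → 4.25% → €1.43
Subtotal = €1174.71; tax = €78.07; total due = €1252.78

€1252.78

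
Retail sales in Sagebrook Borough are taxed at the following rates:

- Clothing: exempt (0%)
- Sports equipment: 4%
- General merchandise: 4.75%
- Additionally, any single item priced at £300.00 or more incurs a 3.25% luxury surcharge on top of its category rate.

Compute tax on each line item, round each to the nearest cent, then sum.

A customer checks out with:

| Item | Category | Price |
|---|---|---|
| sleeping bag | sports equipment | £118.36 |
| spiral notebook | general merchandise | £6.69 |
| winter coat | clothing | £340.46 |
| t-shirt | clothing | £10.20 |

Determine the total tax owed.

£16.11

Sleeping bag £118.36: sports equipment → 4% → £4.73
Spiral notebook £6.69: general merchandise → 4.75% → £0.32
Winter coat £340.46: clothing → 0% + 3.25% surcharge = 3.25% → £11.06
T-shirt £10.20: clothing → 0% → £0.00
Total tax = £4.73 + £0.32 + £11.06 = £16.11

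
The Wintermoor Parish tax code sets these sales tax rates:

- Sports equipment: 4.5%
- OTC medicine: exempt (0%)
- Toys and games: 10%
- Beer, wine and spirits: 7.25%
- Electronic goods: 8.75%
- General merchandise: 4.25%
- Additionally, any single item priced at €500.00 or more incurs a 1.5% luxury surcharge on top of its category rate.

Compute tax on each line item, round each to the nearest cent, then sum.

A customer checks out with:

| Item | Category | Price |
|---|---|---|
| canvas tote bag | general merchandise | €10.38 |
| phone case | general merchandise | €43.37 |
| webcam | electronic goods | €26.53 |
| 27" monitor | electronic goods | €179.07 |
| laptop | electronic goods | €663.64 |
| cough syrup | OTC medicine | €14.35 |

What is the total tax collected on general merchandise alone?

Canvas tote bag €10.38: general merchandise → 4.25% → €0.44
Phone case €43.37: general merchandise → 4.25% → €1.84
Tax on general merchandise = €0.44 + €1.84 = €2.28

€2.28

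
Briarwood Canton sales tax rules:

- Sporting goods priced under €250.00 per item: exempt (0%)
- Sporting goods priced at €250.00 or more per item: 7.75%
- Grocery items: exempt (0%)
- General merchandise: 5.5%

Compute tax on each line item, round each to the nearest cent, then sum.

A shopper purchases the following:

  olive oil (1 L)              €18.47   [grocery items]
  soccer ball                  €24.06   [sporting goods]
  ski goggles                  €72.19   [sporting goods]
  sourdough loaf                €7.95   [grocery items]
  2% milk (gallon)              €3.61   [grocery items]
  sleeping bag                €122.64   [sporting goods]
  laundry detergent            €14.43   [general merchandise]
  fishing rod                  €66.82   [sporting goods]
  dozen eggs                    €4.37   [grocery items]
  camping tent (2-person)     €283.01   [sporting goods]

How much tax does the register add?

€22.72

Olive oil (1 L) €18.47: grocery items → 0% → €0.00
Soccer ball €24.06: sporting goods, under €250.00 → 0% → €0.00
Ski goggles €72.19: sporting goods, under €250.00 → 0% → €0.00
Sourdough loaf €7.95: grocery items → 0% → €0.00
2% milk (gallon) €3.61: grocery items → 0% → €0.00
Sleeping bag €122.64: sporting goods, under €250.00 → 0% → €0.00
Laundry detergent €14.43: general merchandise → 5.5% → €0.79
Fishing rod €66.82: sporting goods, under €250.00 → 0% → €0.00
Dozen eggs €4.37: grocery items → 0% → €0.00
Camping tent (2-person) €283.01: sporting goods, €250.00 or more → 7.75% → €21.93
Total tax = €0.79 + €21.93 = €22.72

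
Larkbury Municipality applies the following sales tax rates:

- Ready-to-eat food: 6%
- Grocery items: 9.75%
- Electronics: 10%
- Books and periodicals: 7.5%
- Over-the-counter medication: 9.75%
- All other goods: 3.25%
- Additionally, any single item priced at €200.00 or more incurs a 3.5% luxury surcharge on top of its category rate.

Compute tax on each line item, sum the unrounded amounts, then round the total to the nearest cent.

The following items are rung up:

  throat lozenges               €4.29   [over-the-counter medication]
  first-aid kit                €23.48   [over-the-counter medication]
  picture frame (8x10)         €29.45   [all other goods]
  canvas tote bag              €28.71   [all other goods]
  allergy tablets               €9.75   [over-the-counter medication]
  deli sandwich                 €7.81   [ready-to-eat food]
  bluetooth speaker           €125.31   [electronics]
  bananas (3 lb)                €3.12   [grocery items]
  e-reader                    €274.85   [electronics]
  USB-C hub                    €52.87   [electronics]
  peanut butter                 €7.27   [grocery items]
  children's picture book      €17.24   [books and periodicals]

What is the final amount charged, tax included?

Throat lozenges €4.29: over-the-counter medication → 9.75% → €0.418275
First-aid kit €23.48: over-the-counter medication → 9.75% → €2.2893
Picture frame (8x10) €29.45: all other goods → 3.25% → €0.957125
Canvas tote bag €28.71: all other goods → 3.25% → €0.933075
Allergy tablets €9.75: over-the-counter medication → 9.75% → €0.950625
Deli sandwich €7.81: ready-to-eat food → 6% → €0.4686
Bluetooth speaker €125.31: electronics → 10% → €12.531
Bananas (3 lb) €3.12: grocery items → 9.75% → €0.3042
E-reader €274.85: electronics → 10% + 3.5% surcharge = 13.5% → €37.10475
USB-C hub €52.87: electronics → 10% → €5.287
Peanut butter €7.27: grocery items → 9.75% → €0.708825
Children's picture book €17.24: books and periodicals → 7.5% → €1.293
Subtotal = €584.15; unrounded tax = €63.245775 → €63.25; total due = €647.40

€647.40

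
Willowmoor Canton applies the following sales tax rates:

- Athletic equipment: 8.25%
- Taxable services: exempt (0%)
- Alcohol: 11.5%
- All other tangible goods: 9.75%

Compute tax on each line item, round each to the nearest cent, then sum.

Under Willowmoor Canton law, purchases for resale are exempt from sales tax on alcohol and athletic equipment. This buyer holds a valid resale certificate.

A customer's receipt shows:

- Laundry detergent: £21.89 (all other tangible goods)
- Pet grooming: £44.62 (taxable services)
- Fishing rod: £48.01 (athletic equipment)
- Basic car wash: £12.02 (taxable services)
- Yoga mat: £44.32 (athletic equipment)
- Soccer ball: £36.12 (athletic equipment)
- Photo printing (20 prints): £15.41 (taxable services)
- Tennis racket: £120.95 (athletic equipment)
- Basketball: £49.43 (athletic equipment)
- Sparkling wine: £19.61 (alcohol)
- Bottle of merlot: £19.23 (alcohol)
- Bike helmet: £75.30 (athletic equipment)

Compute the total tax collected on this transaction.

£2.13

Laundry detergent £21.89: all other tangible goods → 9.75% → £2.13
Pet grooming £44.62: taxable services → 0% → £0.00
Fishing rod £48.01: athletic equipment, buyer-exempt → 0% → £0.00
Basic car wash £12.02: taxable services → 0% → £0.00
Yoga mat £44.32: athletic equipment, buyer-exempt → 0% → £0.00
Soccer ball £36.12: athletic equipment, buyer-exempt → 0% → £0.00
Photo printing (20 prints) £15.41: taxable services → 0% → £0.00
Tennis racket £120.95: athletic equipment, buyer-exempt → 0% → £0.00
Basketball £49.43: athletic equipment, buyer-exempt → 0% → £0.00
Sparkling wine £19.61: alcohol, buyer-exempt → 0% → £0.00
Bottle of merlot £19.23: alcohol, buyer-exempt → 0% → £0.00
Bike helmet £75.30: athletic equipment, buyer-exempt → 0% → £0.00
Total tax = £2.13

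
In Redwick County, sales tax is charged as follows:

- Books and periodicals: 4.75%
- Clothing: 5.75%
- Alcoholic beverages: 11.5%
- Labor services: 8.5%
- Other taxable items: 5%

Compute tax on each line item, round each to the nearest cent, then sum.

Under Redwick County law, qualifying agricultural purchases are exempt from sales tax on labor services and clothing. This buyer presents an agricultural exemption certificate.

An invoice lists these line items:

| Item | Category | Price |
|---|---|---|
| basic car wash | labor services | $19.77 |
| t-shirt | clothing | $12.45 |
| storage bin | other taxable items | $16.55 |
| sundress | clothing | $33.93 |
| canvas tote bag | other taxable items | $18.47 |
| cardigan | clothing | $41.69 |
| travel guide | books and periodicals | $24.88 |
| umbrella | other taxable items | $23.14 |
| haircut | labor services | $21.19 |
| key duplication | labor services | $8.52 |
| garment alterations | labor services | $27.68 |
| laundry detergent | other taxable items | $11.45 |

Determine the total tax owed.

Basic car wash $19.77: labor services, buyer-exempt → 0% → $0.00
T-shirt $12.45: clothing, buyer-exempt → 0% → $0.00
Storage bin $16.55: other taxable items → 5% → $0.83
Sundress $33.93: clothing, buyer-exempt → 0% → $0.00
Canvas tote bag $18.47: other taxable items → 5% → $0.92
Cardigan $41.69: clothing, buyer-exempt → 0% → $0.00
Travel guide $24.88: books and periodicals → 4.75% → $1.18
Umbrella $23.14: other taxable items → 5% → $1.16
Haircut $21.19: labor services, buyer-exempt → 0% → $0.00
Key duplication $8.52: labor services, buyer-exempt → 0% → $0.00
Garment alterations $27.68: labor services, buyer-exempt → 0% → $0.00
Laundry detergent $11.45: other taxable items → 5% → $0.57
Total tax = $0.83 + $0.92 + $1.18 + $1.16 + $0.57 = $4.66

$4.66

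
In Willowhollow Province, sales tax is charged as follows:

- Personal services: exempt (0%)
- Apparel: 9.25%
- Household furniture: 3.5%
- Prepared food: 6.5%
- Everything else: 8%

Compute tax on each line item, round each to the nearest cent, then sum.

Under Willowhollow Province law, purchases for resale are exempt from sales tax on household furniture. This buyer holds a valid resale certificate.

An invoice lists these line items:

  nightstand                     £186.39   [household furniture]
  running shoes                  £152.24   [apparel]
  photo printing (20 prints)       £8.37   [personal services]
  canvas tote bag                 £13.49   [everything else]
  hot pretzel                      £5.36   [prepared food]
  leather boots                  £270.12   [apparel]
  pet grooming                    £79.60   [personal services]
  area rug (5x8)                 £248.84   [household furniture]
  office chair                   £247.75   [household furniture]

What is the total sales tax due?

Nightstand £186.39: household furniture, buyer-exempt → 0% → £0.00
Running shoes £152.24: apparel → 9.25% → £14.08
Photo printing (20 prints) £8.37: personal services → 0% → £0.00
Canvas tote bag £13.49: everything else → 8% → £1.08
Hot pretzel £5.36: prepared food → 6.5% → £0.35
Leather boots £270.12: apparel → 9.25% → £24.99
Pet grooming £79.60: personal services → 0% → £0.00
Area rug (5x8) £248.84: household furniture, buyer-exempt → 0% → £0.00
Office chair £247.75: household furniture, buyer-exempt → 0% → £0.00
Total tax = £14.08 + £1.08 + £0.35 + £24.99 = £40.50

£40.50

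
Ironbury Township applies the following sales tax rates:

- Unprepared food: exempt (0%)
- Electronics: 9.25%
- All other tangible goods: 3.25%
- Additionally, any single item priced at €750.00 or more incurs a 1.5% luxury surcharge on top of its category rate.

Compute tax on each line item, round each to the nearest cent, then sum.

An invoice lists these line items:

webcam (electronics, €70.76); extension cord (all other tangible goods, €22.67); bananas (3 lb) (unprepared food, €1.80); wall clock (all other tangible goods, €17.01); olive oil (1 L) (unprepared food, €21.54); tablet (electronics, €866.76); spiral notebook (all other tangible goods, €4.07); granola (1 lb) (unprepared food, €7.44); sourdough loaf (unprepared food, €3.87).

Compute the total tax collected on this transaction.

Webcam €70.76: electronics → 9.25% → €6.55
Extension cord €22.67: all other tangible goods → 3.25% → €0.74
Bananas (3 lb) €1.80: unprepared food → 0% → €0.00
Wall clock €17.01: all other tangible goods → 3.25% → €0.55
Olive oil (1 L) €21.54: unprepared food → 0% → €0.00
Tablet €866.76: electronics → 9.25% + 1.5% surcharge = 10.75% → €93.18
Spiral notebook €4.07: all other tangible goods → 3.25% → €0.13
Granola (1 lb) €7.44: unprepared food → 0% → €0.00
Sourdough loaf €3.87: unprepared food → 0% → €0.00
Total tax = €6.55 + €0.74 + €0.55 + €93.18 + €0.13 = €101.15

€101.15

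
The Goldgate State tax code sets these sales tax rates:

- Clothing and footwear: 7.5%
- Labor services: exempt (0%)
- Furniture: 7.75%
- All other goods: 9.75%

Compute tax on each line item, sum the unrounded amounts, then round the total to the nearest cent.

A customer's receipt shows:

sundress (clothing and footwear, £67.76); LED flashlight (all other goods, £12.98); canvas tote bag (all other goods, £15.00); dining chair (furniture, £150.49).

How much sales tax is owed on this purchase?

£19.47

Sundress £67.76: clothing and footwear → 7.5% → £5.082
LED flashlight £12.98: all other goods → 9.75% → £1.26555
Canvas tote bag £15.00: all other goods → 9.75% → £1.4625
Dining chair £150.49: furniture → 7.75% → £11.662975
Unrounded tax sum = £19.473025 → £19.47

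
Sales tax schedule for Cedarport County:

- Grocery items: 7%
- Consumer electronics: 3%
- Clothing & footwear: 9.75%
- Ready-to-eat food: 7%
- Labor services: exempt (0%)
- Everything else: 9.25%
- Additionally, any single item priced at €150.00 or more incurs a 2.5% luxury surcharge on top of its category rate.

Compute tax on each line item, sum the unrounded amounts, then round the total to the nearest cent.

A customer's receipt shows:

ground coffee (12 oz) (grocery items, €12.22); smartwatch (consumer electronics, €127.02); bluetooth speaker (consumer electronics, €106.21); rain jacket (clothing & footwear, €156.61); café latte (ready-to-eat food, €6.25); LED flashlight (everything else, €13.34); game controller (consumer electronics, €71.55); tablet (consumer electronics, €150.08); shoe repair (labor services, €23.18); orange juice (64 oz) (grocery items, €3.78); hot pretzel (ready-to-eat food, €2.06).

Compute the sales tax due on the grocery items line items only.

Ground coffee (12 oz) €12.22: grocery items → 7% → €0.8554
Orange juice (64 oz) €3.78: grocery items → 7% → €0.2646
Tax on grocery items: unrounded sum = €1.12 → €1.12

€1.12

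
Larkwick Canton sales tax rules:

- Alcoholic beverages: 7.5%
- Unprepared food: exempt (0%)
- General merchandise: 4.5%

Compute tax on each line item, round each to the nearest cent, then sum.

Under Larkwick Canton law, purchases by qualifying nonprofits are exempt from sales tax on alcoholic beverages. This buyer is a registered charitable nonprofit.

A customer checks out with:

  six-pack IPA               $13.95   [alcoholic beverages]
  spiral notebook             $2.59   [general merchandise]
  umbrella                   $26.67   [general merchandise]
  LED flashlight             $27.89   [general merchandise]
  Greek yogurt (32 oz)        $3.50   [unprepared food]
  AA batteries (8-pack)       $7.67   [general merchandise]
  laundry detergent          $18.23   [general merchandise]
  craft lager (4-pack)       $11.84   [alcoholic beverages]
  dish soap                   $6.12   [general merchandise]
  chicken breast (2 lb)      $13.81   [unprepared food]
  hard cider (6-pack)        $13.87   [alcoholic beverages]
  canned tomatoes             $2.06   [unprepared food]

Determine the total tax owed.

Six-pack IPA $13.95: alcoholic beverages, buyer-exempt → 0% → $0.00
Spiral notebook $2.59: general merchandise → 4.5% → $0.12
Umbrella $26.67: general merchandise → 4.5% → $1.20
LED flashlight $27.89: general merchandise → 4.5% → $1.26
Greek yogurt (32 oz) $3.50: unprepared food → 0% → $0.00
AA batteries (8-pack) $7.67: general merchandise → 4.5% → $0.35
Laundry detergent $18.23: general merchandise → 4.5% → $0.82
Craft lager (4-pack) $11.84: alcoholic beverages, buyer-exempt → 0% → $0.00
Dish soap $6.12: general merchandise → 4.5% → $0.28
Chicken breast (2 lb) $13.81: unprepared food → 0% → $0.00
Hard cider (6-pack) $13.87: alcoholic beverages, buyer-exempt → 0% → $0.00
Canned tomatoes $2.06: unprepared food → 0% → $0.00
Total tax = $0.12 + $1.20 + $1.26 + $0.35 + $0.82 + $0.28 = $4.03

$4.03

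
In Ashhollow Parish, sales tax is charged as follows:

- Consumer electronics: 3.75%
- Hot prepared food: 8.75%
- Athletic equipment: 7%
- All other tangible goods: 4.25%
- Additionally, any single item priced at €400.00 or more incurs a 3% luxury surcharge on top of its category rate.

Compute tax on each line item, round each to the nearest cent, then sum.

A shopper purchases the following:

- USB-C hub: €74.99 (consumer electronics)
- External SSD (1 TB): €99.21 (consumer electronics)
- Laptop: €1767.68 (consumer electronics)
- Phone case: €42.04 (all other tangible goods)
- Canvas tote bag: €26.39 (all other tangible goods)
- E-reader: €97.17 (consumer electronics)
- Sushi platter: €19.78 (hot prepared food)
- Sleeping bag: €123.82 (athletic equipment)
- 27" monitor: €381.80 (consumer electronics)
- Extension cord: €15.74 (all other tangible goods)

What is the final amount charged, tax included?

€2806.41

USB-C hub €74.99: consumer electronics → 3.75% → €2.81
External SSD (1 TB) €99.21: consumer electronics → 3.75% → €3.72
Laptop €1767.68: consumer electronics → 3.75% + 3% surcharge = 6.75% → €119.32
Phone case €42.04: all other tangible goods → 4.25% → €1.79
Canvas tote bag €26.39: all other tangible goods → 4.25% → €1.12
E-reader €97.17: consumer electronics → 3.75% → €3.64
Sushi platter €19.78: hot prepared food → 8.75% → €1.73
Sleeping bag €123.82: athletic equipment → 7% → €8.67
27" monitor €381.80: consumer electronics → 3.75% → €14.32
Extension cord €15.74: all other tangible goods → 4.25% → €0.67
Subtotal = €2648.62; tax = €157.79; total due = €2806.41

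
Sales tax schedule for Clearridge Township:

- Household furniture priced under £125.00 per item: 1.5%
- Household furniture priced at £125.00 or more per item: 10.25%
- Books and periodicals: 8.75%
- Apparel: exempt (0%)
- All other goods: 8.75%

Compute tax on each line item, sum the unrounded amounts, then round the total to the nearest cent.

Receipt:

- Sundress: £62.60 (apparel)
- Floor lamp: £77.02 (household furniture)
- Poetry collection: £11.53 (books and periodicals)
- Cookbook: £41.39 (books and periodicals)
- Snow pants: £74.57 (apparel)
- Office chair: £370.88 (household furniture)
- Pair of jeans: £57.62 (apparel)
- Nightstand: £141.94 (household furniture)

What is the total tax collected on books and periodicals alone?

Poetry collection £11.53: books and periodicals → 8.75% → £1.008875
Cookbook £41.39: books and periodicals → 8.75% → £3.621625
Tax on books and periodicals: unrounded sum = £4.6305 → £4.63

£4.63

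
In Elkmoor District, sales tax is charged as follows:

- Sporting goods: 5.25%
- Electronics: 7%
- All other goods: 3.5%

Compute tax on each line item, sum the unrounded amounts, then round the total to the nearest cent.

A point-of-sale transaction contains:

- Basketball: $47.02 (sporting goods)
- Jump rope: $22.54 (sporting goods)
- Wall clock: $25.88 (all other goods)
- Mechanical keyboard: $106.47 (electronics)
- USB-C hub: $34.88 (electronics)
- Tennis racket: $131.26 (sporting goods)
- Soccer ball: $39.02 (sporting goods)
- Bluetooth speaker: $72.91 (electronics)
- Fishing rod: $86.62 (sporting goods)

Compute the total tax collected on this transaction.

Basketball $47.02: sporting goods → 5.25% → $2.46855
Jump rope $22.54: sporting goods → 5.25% → $1.18335
Wall clock $25.88: all other goods → 3.5% → $0.9058
Mechanical keyboard $106.47: electronics → 7% → $7.4529
USB-C hub $34.88: electronics → 7% → $2.4416
Tennis racket $131.26: sporting goods → 5.25% → $6.89115
Soccer ball $39.02: sporting goods → 5.25% → $2.04855
Bluetooth speaker $72.91: electronics → 7% → $5.1037
Fishing rod $86.62: sporting goods → 5.25% → $4.54755
Unrounded tax sum = $33.04315 → $33.04

$33.04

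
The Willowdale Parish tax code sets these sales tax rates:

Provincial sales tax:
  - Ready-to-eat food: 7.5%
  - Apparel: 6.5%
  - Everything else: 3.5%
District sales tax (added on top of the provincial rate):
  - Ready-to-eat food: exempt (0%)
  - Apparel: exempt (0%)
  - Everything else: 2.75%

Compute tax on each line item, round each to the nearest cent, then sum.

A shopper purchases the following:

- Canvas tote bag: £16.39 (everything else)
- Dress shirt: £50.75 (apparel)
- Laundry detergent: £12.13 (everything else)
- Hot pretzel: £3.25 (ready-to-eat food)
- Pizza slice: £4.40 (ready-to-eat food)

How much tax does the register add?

Canvas tote bag £16.39: everything else → 3.5% + 2.75% district = 6.25% → £1.02
Dress shirt £50.75: apparel → 6.5% + 0% district = 6.5% → £3.30
Laundry detergent £12.13: everything else → 3.5% + 2.75% district = 6.25% → £0.76
Hot pretzel £3.25: ready-to-eat food → 7.5% + 0% district = 7.5% → £0.24
Pizza slice £4.40: ready-to-eat food → 7.5% + 0% district = 7.5% → £0.33
Total tax = £1.02 + £3.30 + £0.76 + £0.24 + £0.33 = £5.65

£5.65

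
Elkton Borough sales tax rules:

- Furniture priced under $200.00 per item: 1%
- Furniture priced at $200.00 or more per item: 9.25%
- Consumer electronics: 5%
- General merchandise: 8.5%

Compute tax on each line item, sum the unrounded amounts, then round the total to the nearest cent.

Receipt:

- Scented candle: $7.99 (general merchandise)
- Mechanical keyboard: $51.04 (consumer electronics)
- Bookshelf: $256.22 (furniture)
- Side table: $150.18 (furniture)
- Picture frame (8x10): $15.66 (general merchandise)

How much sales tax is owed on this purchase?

$29.76

Scented candle $7.99: general merchandise → 8.5% → $0.67915
Mechanical keyboard $51.04: consumer electronics → 5% → $2.552
Bookshelf $256.22: furniture, $200.00 or more → 9.25% → $23.70035
Side table $150.18: furniture, under $200.00 → 1% → $1.5018
Picture frame (8x10) $15.66: general merchandise → 8.5% → $1.3311
Unrounded tax sum = $29.7644 → $29.76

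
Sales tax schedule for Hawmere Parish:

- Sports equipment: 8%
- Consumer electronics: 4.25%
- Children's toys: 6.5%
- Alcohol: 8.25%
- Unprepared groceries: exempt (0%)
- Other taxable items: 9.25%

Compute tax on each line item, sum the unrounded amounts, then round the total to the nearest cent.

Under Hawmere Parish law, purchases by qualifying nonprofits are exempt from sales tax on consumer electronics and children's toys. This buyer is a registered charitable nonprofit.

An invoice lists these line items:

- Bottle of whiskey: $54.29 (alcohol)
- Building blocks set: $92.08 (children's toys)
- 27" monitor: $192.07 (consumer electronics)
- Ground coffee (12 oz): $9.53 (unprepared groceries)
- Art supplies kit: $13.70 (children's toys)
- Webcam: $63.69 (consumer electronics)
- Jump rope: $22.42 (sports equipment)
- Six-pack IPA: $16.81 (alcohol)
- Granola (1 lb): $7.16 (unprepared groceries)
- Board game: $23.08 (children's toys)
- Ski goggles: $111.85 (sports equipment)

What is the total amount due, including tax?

$623.29

Bottle of whiskey $54.29: alcohol → 8.25% → $4.478925
Building blocks set $92.08: children's toys, buyer-exempt → 0% → $0.00
27" monitor $192.07: consumer electronics, buyer-exempt → 0% → $0.00
Ground coffee (12 oz) $9.53: unprepared groceries → 0% → $0.00
Art supplies kit $13.70: children's toys, buyer-exempt → 0% → $0.00
Webcam $63.69: consumer electronics, buyer-exempt → 0% → $0.00
Jump rope $22.42: sports equipment → 8% → $1.7936
Six-pack IPA $16.81: alcohol → 8.25% → $1.386825
Granola (1 lb) $7.16: unprepared groceries → 0% → $0.00
Board game $23.08: children's toys, buyer-exempt → 0% → $0.00
Ski goggles $111.85: sports equipment → 8% → $8.948
Subtotal = $606.68; unrounded tax = $16.60735 → $16.61; total due = $623.29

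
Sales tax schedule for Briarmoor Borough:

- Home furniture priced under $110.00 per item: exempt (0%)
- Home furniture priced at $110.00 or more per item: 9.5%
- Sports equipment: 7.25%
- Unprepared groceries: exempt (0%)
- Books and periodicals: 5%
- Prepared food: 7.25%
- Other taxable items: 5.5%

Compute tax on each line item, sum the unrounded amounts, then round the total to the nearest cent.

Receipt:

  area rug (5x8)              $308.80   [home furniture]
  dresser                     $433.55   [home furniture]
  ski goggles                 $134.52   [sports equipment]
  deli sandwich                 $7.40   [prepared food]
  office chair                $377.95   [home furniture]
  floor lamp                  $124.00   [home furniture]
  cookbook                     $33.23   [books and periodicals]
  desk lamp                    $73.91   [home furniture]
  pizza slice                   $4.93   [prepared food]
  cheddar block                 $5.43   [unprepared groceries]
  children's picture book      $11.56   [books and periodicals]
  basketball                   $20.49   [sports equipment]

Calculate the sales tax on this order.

Area rug (5x8) $308.80: home furniture, $110.00 or more → 9.5% → $29.336
Dresser $433.55: home furniture, $110.00 or more → 9.5% → $41.18725
Ski goggles $134.52: sports equipment → 7.25% → $9.7527
Deli sandwich $7.40: prepared food → 7.25% → $0.5365
Office chair $377.95: home furniture, $110.00 or more → 9.5% → $35.90525
Floor lamp $124.00: home furniture, $110.00 or more → 9.5% → $11.78
Cookbook $33.23: books and periodicals → 5% → $1.6615
Desk lamp $73.91: home furniture, under $110.00 → 0% → $0.00
Pizza slice $4.93: prepared food → 7.25% → $0.357425
Cheddar block $5.43: unprepared groceries → 0% → $0.00
Children's picture book $11.56: books and periodicals → 5% → $0.578
Basketball $20.49: sports equipment → 7.25% → $1.485525
Unrounded tax sum = $132.58015 → $132.58

$132.58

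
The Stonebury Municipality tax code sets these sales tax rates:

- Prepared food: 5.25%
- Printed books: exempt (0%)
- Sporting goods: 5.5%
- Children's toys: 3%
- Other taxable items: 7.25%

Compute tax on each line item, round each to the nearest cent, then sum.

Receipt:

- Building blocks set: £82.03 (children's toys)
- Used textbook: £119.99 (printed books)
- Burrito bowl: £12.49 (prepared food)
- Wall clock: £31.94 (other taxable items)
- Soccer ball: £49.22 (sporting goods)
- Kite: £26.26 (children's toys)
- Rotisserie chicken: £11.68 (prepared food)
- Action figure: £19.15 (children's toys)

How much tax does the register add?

Building blocks set £82.03: children's toys → 3% → £2.46
Used textbook £119.99: printed books → 0% → £0.00
Burrito bowl £12.49: prepared food → 5.25% → £0.66
Wall clock £31.94: other taxable items → 7.25% → £2.32
Soccer ball £49.22: sporting goods → 5.5% → £2.71
Kite £26.26: children's toys → 3% → £0.79
Rotisserie chicken £11.68: prepared food → 5.25% → £0.61
Action figure £19.15: children's toys → 3% → £0.57
Total tax = £2.46 + £0.66 + £2.32 + £2.71 + £0.79 + £0.61 + £0.57 = £10.12

£10.12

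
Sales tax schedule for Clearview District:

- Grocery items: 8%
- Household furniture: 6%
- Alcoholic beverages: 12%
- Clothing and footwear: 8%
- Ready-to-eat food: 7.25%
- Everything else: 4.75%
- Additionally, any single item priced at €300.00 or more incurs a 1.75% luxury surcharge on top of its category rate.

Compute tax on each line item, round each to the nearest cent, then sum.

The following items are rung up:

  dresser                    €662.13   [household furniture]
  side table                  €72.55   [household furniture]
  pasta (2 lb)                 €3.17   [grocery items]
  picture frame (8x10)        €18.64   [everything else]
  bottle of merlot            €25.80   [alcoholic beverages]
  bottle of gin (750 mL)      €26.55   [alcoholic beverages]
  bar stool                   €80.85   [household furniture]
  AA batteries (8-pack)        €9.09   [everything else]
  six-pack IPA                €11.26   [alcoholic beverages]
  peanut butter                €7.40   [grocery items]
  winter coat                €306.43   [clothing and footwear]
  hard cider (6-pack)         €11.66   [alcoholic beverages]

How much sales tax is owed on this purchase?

Dresser €662.13: household furniture → 6% + 1.75% surcharge = 7.75% → €51.32
Side table €72.55: household furniture → 6% → €4.35
Pasta (2 lb) €3.17: grocery items → 8% → €0.25
Picture frame (8x10) €18.64: everything else → 4.75% → €0.89
Bottle of merlot €25.80: alcoholic beverages → 12% → €3.10
Bottle of gin (750 mL) €26.55: alcoholic beverages → 12% → €3.19
Bar stool €80.85: household furniture → 6% → €4.85
AA batteries (8-pack) €9.09: everything else → 4.75% → €0.43
Six-pack IPA €11.26: alcoholic beverages → 12% → €1.35
Peanut butter €7.40: grocery items → 8% → €0.59
Winter coat €306.43: clothing and footwear → 8% + 1.75% surcharge = 9.75% → €29.88
Hard cider (6-pack) €11.66: alcoholic beverages → 12% → €1.40
Total tax = €51.32 + €4.35 + €0.25 + €0.89 + €3.10 + €3.19 + €4.85 + €0.43 + €1.35 + €0.59 + €29.88 + €1.40 = €101.60

€101.60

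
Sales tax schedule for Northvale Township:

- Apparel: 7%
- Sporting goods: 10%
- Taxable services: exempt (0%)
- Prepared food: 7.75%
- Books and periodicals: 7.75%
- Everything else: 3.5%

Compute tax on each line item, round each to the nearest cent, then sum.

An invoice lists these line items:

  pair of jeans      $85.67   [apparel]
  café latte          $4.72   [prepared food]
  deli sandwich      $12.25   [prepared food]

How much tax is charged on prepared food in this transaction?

Café latte $4.72: prepared food → 7.75% → $0.37
Deli sandwich $12.25: prepared food → 7.75% → $0.95
Tax on prepared food = $0.37 + $0.95 = $1.32

$1.32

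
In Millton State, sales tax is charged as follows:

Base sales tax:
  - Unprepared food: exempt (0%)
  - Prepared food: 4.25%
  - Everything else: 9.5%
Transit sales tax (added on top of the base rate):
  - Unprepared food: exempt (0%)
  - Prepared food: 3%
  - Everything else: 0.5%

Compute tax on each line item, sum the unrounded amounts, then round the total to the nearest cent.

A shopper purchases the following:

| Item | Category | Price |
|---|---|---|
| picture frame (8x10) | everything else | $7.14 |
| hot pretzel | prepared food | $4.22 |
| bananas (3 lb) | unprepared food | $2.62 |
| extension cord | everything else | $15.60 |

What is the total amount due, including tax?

$32.16

Picture frame (8x10) $7.14: everything else → 9.5% + 0.5% transit = 10% → $0.714
Hot pretzel $4.22: prepared food → 4.25% + 3% transit = 7.25% → $0.30595
Bananas (3 lb) $2.62: unprepared food → 0% + 0% transit = 0% → $0.00
Extension cord $15.60: everything else → 9.5% + 0.5% transit = 10% → $1.56
Subtotal = $29.58; unrounded tax = $2.57995 → $2.58; total due = $32.16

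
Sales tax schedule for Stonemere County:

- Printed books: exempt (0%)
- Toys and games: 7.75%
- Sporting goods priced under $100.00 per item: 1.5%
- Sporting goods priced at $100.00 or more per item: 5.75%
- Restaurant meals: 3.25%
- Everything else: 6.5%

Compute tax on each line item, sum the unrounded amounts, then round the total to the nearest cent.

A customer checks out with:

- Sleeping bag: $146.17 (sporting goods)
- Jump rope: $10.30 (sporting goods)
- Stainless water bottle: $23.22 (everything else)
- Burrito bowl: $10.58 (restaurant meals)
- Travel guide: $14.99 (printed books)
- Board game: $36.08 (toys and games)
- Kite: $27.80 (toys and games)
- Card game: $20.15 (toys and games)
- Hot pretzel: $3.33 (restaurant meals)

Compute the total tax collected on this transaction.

$17.03

Sleeping bag $146.17: sporting goods, $100.00 or more → 5.75% → $8.404775
Jump rope $10.30: sporting goods, under $100.00 → 1.5% → $0.1545
Stainless water bottle $23.22: everything else → 6.5% → $1.5093
Burrito bowl $10.58: restaurant meals → 3.25% → $0.34385
Travel guide $14.99: printed books → 0% → $0.00
Board game $36.08: toys and games → 7.75% → $2.7962
Kite $27.80: toys and games → 7.75% → $2.1545
Card game $20.15: toys and games → 7.75% → $1.561625
Hot pretzel $3.33: restaurant meals → 3.25% → $0.108225
Unrounded tax sum = $17.032975 → $17.03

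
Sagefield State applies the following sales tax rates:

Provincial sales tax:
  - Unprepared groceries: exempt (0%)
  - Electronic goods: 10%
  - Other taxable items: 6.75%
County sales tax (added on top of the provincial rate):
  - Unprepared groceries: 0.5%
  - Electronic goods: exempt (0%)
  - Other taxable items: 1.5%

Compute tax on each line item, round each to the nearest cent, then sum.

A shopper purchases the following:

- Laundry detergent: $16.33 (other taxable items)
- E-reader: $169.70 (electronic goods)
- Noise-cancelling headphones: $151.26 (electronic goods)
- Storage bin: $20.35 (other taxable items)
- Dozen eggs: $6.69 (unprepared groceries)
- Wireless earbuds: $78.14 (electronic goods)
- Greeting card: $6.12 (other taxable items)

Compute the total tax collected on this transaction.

Laundry detergent $16.33: other taxable items → 6.75% + 1.5% county = 8.25% → $1.35
E-reader $169.70: electronic goods → 10% + 0% county = 10% → $16.97
Noise-cancelling headphones $151.26: electronic goods → 10% + 0% county = 10% → $15.13
Storage bin $20.35: other taxable items → 6.75% + 1.5% county = 8.25% → $1.68
Dozen eggs $6.69: unprepared groceries → 0% + 0.5% county = 0.5% → $0.03
Wireless earbuds $78.14: electronic goods → 10% + 0% county = 10% → $7.81
Greeting card $6.12: other taxable items → 6.75% + 1.5% county = 8.25% → $0.50
Total tax = $1.35 + $16.97 + $15.13 + $1.68 + $0.03 + $7.81 + $0.50 = $43.47

$43.47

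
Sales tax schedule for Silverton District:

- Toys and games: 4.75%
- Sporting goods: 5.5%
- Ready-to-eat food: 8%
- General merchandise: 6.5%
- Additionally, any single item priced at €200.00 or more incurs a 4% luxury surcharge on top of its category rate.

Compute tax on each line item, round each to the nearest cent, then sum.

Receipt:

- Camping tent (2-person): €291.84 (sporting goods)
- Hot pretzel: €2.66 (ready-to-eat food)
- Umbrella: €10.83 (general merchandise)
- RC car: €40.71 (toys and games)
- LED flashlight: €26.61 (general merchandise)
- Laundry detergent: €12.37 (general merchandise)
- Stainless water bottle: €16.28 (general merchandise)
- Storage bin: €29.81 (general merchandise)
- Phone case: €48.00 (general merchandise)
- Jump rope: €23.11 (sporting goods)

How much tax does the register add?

Camping tent (2-person) €291.84: sporting goods → 5.5% + 4% surcharge = 9.5% → €27.72
Hot pretzel €2.66: ready-to-eat food → 8% → €0.21
Umbrella €10.83: general merchandise → 6.5% → €0.70
RC car €40.71: toys and games → 4.75% → €1.93
LED flashlight €26.61: general merchandise → 6.5% → €1.73
Laundry detergent €12.37: general merchandise → 6.5% → €0.80
Stainless water bottle €16.28: general merchandise → 6.5% → €1.06
Storage bin €29.81: general merchandise → 6.5% → €1.94
Phone case €48.00: general merchandise → 6.5% → €3.12
Jump rope €23.11: sporting goods → 5.5% → €1.27
Total tax = €27.72 + €0.21 + €0.70 + €1.93 + €1.73 + €0.80 + €1.06 + €1.94 + €3.12 + €1.27 = €40.48

€40.48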